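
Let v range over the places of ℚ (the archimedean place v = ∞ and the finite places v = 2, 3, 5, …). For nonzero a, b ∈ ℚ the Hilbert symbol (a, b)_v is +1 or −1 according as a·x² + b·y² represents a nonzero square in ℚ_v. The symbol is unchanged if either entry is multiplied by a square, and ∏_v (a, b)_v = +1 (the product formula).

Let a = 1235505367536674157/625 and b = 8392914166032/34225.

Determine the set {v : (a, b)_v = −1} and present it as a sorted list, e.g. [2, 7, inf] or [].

(a, b) ≡ (77, 57) mod (ℚ^×)²; places V = {2, 3, 5, 7, 11, 17, 19, 31, 37, ∞}.
(a,b)_3: α=2, u≡2; β=7, v≡1 (mod 3); (2|3)=-1, (1|3)=+1; sign (−1)^0·-1^7·+1^2 = -1.
(a,b)_∞: sgn(77)=+, sgn(57)=+, so +1.
(a,b)_11: α=3, u≡8; β=2, v≡10 (mod 11); (8|11)=-1, (10|11)=-1; sign (−1)^0·-1^2·-1^3 = -1.
(a,b)_7: α=7, u≡4; β=0, v≡2 (mod 7); (4|7)=+1, (2|7)=+1; sign (−1)^0·+1^0·+1^7 = +1.
(a,b)_19: α=4, u≡5; β=3, v≡10 (mod 19); (5|19)=+1, (10|19)=-1; sign (−1)^0·+1^3·-1^4 = +1.
(a,b)_2: α=0, β=4; u≡5, v≡1 (mod 8); ε(u)ε(v)=0·0, αω(v)=0·0, βω(u)=4·1; sum ≡ 0  ⇒  +1.
(a,b)_17: α=0, u≡8; β=2, v≡7 (mod 17); (8|17)=+1, (7|17)=-1; sign (−1)^0·+1^2·-1^0 = +1.
(a,b)_5: α=-4, u≡2; β=-2, v≡3 (mod 5); (2|5)=-1, (3|5)=-1; sign (−1)^0·-1^-2·-1^-4 = +1.
(a,b)_37: α=0, u≡1; β=-2, v≡22 (mod 37); (1|37)=+1, (22|37)=-1; sign (−1)^0·+1^-2·-1^0 = +1.
(a,b)_31: α=2, u≡11; β=0, v≡6 (mod 31); (11|31)=-1, (6|31)=-1; sign (−1)^0·-1^0·-1^2 = +1.
(77, 57 / ℚ) ramifies at {3, 11}: a division algebra.

[3, 11]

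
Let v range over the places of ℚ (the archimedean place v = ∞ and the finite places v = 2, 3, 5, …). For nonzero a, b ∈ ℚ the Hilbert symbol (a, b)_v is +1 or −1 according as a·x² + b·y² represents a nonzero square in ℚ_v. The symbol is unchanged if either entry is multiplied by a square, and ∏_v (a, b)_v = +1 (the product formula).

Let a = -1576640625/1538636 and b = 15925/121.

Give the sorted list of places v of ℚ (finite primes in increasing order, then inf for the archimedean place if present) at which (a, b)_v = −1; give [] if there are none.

[5, 7, 11, 13]

(a, b) ≡ (-1155, 13) mod (ℚ^×)²; places V = {2, 3, 5, 7, 11, 13, 17, 31, ∞}.
(a,b)_7: α=1, u≡5; β=2, v≡5 (mod 7); (5|7)=-1, (5|7)=-1; sign (−1)^0·-1^2·-1^1 = -1.
(a,b)_2: α=-2, β=0; u≡5, v≡5 (mod 8); ε(u)ε(v)=0·0, αω(v)=-2·1, βω(u)=0·1; sum ≡ 0  ⇒  +1.
(a,b)_17: α=-2, u≡16; β=0, v≡15 (mod 17); (16|17)=+1, (15|17)=+1; sign (−1)^0·+1^0·+1^-2 = +1.
(a,b)_11: α=-3, u≡1; β=-2, v≡8 (mod 11); (1|11)=+1, (8|11)=-1; sign (−1)^0·+1^-2·-1^-3 = -1.
(a,b)_5: α=7, u≡4; β=2, v≡2 (mod 5); (4|5)=+1, (2|5)=-1; sign (−1)^0·+1^2·-1^7 = -1.
(a,b)_3: α=1, u≡2; β=0, v≡1 (mod 3); (2|3)=-1, (1|3)=+1; sign (−1)^0·-1^0·+1^1 = +1.
(a,b)_13: α=0, u≡8; β=1, v≡4 (mod 13); (8|13)=-1, (4|13)=+1; sign (−1)^0·-1^1·+1^0 = -1.
(a,b)_∞: sgn(-1155)=−, sgn(13)=+, so +1.
(a,b)_31: α=2, u≡11; β=0, v≡3 (mod 31); (11|31)=-1, (3|31)=-1; sign (−1)^0·-1^0·-1^2 = +1.
(-1155, 13 / ℚ) ramifies at {5, 7, 11, 13}: a division algebra.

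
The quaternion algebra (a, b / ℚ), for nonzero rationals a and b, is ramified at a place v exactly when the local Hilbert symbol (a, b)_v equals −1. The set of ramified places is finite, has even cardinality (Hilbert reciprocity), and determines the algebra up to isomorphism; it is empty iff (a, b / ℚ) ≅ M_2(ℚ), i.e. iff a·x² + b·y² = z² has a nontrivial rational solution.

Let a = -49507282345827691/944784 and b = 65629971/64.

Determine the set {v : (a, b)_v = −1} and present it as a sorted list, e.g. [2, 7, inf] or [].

[37, 41]

Mod squares: a ≡ -19, b ≡ 7292219. Check v ∈ {∞, 2, 3, 7, 11, 19, 23, 37, 41}.
v=3: a=3^-10·(≡2), b=3^2·(≡2) mod 3; (2|3)=-1, (2|3)=-1; (−1)^{-10·2·1}·(-1)^2·(-1)^-10 = +1.
v=∞: -19 < 0 and 7292219 > 0  ⇒  (a,b)_∞ = +1.
v=11: a=11^2·(≡5), b=11^1·(≡3) mod 11; (5|11)=+1, (3|11)=+1; (−1)^{2·1·5}·(+1)^1·(+1)^2 = +1.
v=7: a=7^2·(≡4), b=7^0·(≡1) mod 7; (4|7)=+1, (1|7)=+1; (−1)^{2·0·3}·(+1)^0·(+1)^2 = +1.
v=23: a=23^2·(≡9), b=23^1·(≡22) mod 23; (9|23)=+1, (22|23)=-1; (−1)^{2·1·11}·(+1)^1·(-1)^2 = +1.
v=37: a=37^2·(≡18), b=37^1·(≡33) mod 37; (18|37)=-1, (33|37)=+1; (−1)^{2·1·18}·(-1)^1·(+1)^2 = -1.
v=41: a=41^2·(≡24), b=41^1·(≡20) mod 41; (24|41)=-1, (20|41)=+1; (−1)^{2·1·20}·(-1)^1·(+1)^2 = -1.
v=19: a=19^3·(≡3), b=19^1·(≡4) mod 19; (3|19)=-1, (4|19)=+1; (−1)^{3·1·9}·(-1)^1·(+1)^3 = +1.
v=2: v_2(a)=-4, v_2(b)=-6; units ≡ 5, 3 (mod 8); ε·ε+αω+βω = 0·1+-4·1+-6·1 ≡ 0  ⇒  (a,b)_2 = +1.
(-19, 7292219 / ℚ) ramifies at {37, 41}: a division algebra.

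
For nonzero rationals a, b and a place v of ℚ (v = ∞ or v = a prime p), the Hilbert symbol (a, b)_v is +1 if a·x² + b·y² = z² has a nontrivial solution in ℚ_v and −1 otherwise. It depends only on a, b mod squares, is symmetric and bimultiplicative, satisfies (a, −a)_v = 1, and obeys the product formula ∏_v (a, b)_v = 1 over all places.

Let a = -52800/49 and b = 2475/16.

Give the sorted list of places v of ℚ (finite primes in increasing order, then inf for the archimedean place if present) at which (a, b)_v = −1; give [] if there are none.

[2, 3]

Mod squares: a ≡ -33, b ≡ 11. Check v ∈ {∞, 2, 3, 5, 7, 11}.
v=5: a=5^2·(≡2), b=5^2·(≡4) mod 5; (2|5)=-1, (4|5)=+1; (−1)^{2·2·2}·(-1)^2·(+1)^2 = +1.
v=∞: -33 < 0 and 11 > 0  ⇒  (a,b)_∞ = +1.
v=3: a=3^1·(≡1), b=3^2·(≡2) mod 3; (1|3)=+1, (2|3)=-1; (−1)^{1·2·1}·(+1)^2·(-1)^1 = -1.
v=2: v_2(a)=6, v_2(b)=-4; units ≡ 7, 3 (mod 8); ε·ε+αω+βω = 1·1+6·1+-4·0 ≡ 1  ⇒  (a,b)_2 = -1.
v=11: a=11^1·(≡8), b=11^1·(≡1) mod 11; (8|11)=-1, (1|11)=+1; (−1)^{1·1·5}·(-1)^1·(+1)^1 = +1.
v=7: a=7^-2·(≡1), b=7^0·(≡2) mod 7; (1|7)=+1, (2|7)=+1; (−1)^{-2·0·3}·(+1)^0·(+1)^-2 = +1.
(-33, 11 / ℚ) ramifies at {2, 3}: a division algebra.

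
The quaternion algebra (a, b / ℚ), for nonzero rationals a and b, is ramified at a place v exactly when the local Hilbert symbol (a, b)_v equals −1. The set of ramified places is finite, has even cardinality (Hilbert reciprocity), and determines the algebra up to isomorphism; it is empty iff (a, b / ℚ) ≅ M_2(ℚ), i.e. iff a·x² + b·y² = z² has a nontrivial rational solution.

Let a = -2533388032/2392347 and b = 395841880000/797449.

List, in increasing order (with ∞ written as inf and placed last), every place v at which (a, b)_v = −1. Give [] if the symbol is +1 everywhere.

Mod squares: a ≡ -21, b ≡ 7. Check v ∈ {∞, 2, 3, 5, 7, 19, 29, 41, 47}.
v=3: a=3^-1·(≡2), b=3^0·(≡1) mod 3; (2|3)=-1, (1|3)=+1; (−1)^{-1·0·1}·(-1)^0·(+1)^-1 = +1.
v=19: a=19^-2·(≡1), b=19^-2·(≡11) mod 19; (1|19)=+1, (11|19)=+1; (−1)^{-2·-2·9}·(+1)^-2·(+1)^-2 = +1.
v=7: a=7^1·(≡4), b=7^1·(≡1) mod 7; (4|7)=+1, (1|7)=+1; (−1)^{1·1·3}·(+1)^1·(+1)^1 = -1.
v=∞: -21 < 0 and 7 > 0  ⇒  (a,b)_∞ = +1.
v=29: a=29^2·(≡8), b=29^2·(≡20) mod 29; (8|29)=-1, (20|29)=+1; (−1)^{2·2·14}·(-1)^2·(+1)^2 = +1.
v=2: v_2(a)=8, v_2(b)=6; units ≡ 3, 7 (mod 8); ε·ε+αω+βω = 1·1+8·0+6·1 ≡ 1  ⇒  (a,b)_2 = -1.
v=5: a=5^0·(≡4), b=5^4·(≡2) mod 5; (4|5)=+1, (2|5)=-1; (−1)^{0·4·2}·(+1)^4·(-1)^0 = +1.
v=41: a=41^2·(≡39), b=41^2·(≡15) mod 41; (39|41)=+1, (15|41)=-1; (−1)^{2·2·20}·(+1)^2·(-1)^2 = +1.
v=47: a=47^-2·(≡23), b=47^-2·(≡17) mod 47; (23|47)=-1, (17|47)=+1; (−1)^{-2·-2·23}·(-1)^-2·(+1)^-2 = +1.
(-21, 7 / ℚ) ramifies at {2, 7}: a division algebra.

[2, 7]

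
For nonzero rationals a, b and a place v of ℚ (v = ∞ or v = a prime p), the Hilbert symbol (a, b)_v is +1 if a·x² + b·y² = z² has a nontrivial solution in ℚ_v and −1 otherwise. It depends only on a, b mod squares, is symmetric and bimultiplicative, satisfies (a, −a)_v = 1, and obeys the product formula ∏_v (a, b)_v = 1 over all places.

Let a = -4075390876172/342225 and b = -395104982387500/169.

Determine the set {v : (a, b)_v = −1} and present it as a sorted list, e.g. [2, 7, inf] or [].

[5, 37, 43, inf]

(a, b) ≡ (-10012163, -3225346795) mod (ℚ^×)²; places V = {2, 3, 5, 7, 11, 13, 29, 31, 37, 41, 43, ∞}.
(a,b)_41: α=0, u≡33; β=1, v≡21 (mod 41); (33|41)=+1, (21|41)=+1; sign (−1)^0·+1^1·+1^0 = +1.
(a,b)_11: α=2, u≡9; β=1, v≡4 (mod 11); (9|11)=+1, (4|11)=+1; sign (−1)^0·+1^1·+1^2 = +1.
(a,b)_2: α=2, β=2; u≡5, v≡5 (mod 8); ε(u)ε(v)=0·0, αω(v)=2·1, βω(u)=2·1; sum ≡ 0  ⇒  +1.
(a,b)_∞: sgn(-10012163)=−, sgn(-3225346795)=−, so -1.
(a,b)_7: α=1, u≡4; β=2, v≡1 (mod 7); (4|7)=+1, (1|7)=+1; sign (−1)^0·+1^2·+1^1 = +1.
(a,b)_31: α=1, u≡14; β=1, v≡22 (mod 31); (14|31)=+1, (22|31)=-1; sign (−1)^1·+1^1·-1^1 = +1.
(a,b)_37: α=1, u≡8; β=1, v≡30 (mod 37); (8|37)=-1, (30|37)=+1; sign (−1)^0·-1^1·+1^1 = -1.
(a,b)_3: α=-4, u≡1; β=0, v≡2 (mod 3); (1|3)=+1, (2|3)=-1; sign (−1)^0·+1^0·-1^-4 = +1.
(a,b)_13: α=-2, u≡6; β=-2, v≡5 (mod 13); (6|13)=-1, (5|13)=-1; sign (−1)^0·-1^-2·-1^-2 = +1.
(a,b)_29: α=3, u≡10; β=1, v≡10 (mod 29); (10|29)=-1, (10|29)=-1; sign (−1)^0·-1^1·-1^3 = +1.
(a,b)_5: α=-2, u≡2; β=5, v≡4 (mod 5); (2|5)=-1, (4|5)=+1; sign (−1)^0·-1^5·+1^-2 = -1.
(a,b)_43: α=1, u≡41; β=1, v≡11 (mod 43); (41|43)=+1, (11|43)=+1; sign (−1)^1·+1^1·+1^1 = -1.
|Ram(-10012163, -3225346795)| = 4, even; anisotropic at {5, 37, 43, ∞}.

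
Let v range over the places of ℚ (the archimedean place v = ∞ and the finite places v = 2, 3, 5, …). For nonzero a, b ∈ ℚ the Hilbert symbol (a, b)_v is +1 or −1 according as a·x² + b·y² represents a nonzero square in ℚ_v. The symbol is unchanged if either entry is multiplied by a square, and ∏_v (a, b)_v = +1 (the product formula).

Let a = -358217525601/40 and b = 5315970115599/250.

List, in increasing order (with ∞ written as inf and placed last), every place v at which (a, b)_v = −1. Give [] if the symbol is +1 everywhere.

[2, 19]

(a, b) ≡ (-9690, 3091110) mod (ℚ^×)²; places V = {2, 3, 5, 11, 13, 17, 19, 29, ∞}.
(a,b)_11: α=0, u≡3; β=3, v≡1 (mod 11); (3|11)=+1, (1|11)=+1; sign (−1)^0·+1^3·+1^0 = +1.
(a,b)_17: α=3, u≡4; β=1, v≡15 (mod 17); (4|17)=+1, (15|17)=+1; sign (−1)^0·+1^1·+1^3 = +1.
(a,b)_2: α=-3, β=-1; u≡3, v≡3 (mod 8); ε(u)ε(v)=1·1, αω(v)=-3·1, βω(u)=-1·1; sum ≡ 1  ⇒  -1.
(a,b)_13: α=2, u≡2; β=2, v≡3 (mod 13); (2|13)=-1, (3|13)=+1; sign (−1)^0·-1^2·+1^2 = +1.
(a,b)_19: α=1, u≡3; β=1, v≡10 (mod 19); (3|19)=-1, (10|19)=-1; sign (−1)^1·-1^1·-1^1 = -1.
(a,b)_29: α=2, u≡1; β=3, v≡10 (mod 29); (1|29)=+1, (10|29)=-1; sign (−1)^0·+1^3·-1^2 = +1.
(a,b)_5: α=-1, u≡3; β=-3, v≡2 (mod 5); (3|5)=-1, (2|5)=-1; sign (−1)^0·-1^-3·-1^-1 = +1.
(a,b)_∞: sgn(-9690)=−, sgn(3091110)=+, so +1.
(a,b)_3: α=3, u≡1; β=1, v≡2 (mod 3); (1|3)=+1, (2|3)=-1; sign (−1)^1·+1^1·-1^3 = +1.
|Ram(-9690, 3091110)| = 2, even; anisotropic at {2, 19}.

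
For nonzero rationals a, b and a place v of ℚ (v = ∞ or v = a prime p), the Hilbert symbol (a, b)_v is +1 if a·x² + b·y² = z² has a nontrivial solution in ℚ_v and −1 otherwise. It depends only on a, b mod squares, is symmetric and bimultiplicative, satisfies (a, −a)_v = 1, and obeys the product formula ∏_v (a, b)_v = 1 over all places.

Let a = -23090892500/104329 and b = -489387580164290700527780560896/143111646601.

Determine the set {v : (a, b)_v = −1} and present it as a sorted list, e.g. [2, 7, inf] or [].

Mod squares: a ≡ -54653, b ≡ -710489. Check v ∈ {∞, 2, 3, 5, 7, 11, 13, 17, 19, 31, 41, 43}.
v=41: a=41^1·(≡37), b=41^3·(≡30) mod 41; (37|41)=+1, (30|41)=-1; (−1)^{1·3·20}·(+1)^3·(-1)^1 = -1.
v=13: a=13^2·(≡12), b=13^7·(≡10) mod 13; (12|13)=+1, (10|13)=+1; (−1)^{2·7·6}·(+1)^7·(+1)^2 = +1.
v=19: a=19^-2·(≡2), b=19^0·(≡11) mod 19; (2|19)=-1, (11|19)=+1; (−1)^{-2·0·9}·(-1)^0·(+1)^-2 = +1.
v=43: a=43^1·(≡8), b=43^3·(≡5) mod 43; (8|43)=-1, (5|43)=-1; (−1)^{1·3·21}·(-1)^3·(-1)^1 = -1.
v=∞: -54653 < 0 and -710489 < 0  ⇒  (a,b)_∞ = -1.
v=7: a=7^0·(≡3), b=7^-2·(≡1) mod 7; (3|7)=-1, (1|7)=+1; (−1)^{0·-2·3}·(-1)^-2·(+1)^0 = +1.
v=2: v_2(a)=2, v_2(b)=16; units ≡ 3, 7 (mod 8); ε·ε+αω+βω = 1·1+2·0+16·1 ≡ 1  ⇒  (a,b)_2 = -1.
v=11: a=11^0·(≡10), b=11^-2·(≡1) mod 11; (10|11)=-1, (1|11)=+1; (−1)^{0·-2·5}·(-1)^-2·(+1)^0 = +1.
v=5: a=5^4·(≡3), b=5^0·(≡4) mod 5; (3|5)=-1, (4|5)=+1; (−1)^{4·0·2}·(-1)^0·(+1)^4 = +1.
v=3: a=3^0·(≡1), b=3^6·(≡1) mod 3; (1|3)=+1, (1|3)=+1; (−1)^{0·6·1}·(+1)^6·(+1)^0 = +1.
v=17: a=17^-2·(≡8), b=17^-6·(≡16) mod 17; (8|17)=+1, (16|17)=+1; (−1)^{-2·-6·8}·(+1)^-6·(+1)^-2 = +1.
v=31: a=31^1·(≡18), b=31^3·(≡22) mod 31; (18|31)=+1, (22|31)=-1; (−1)^{1·3·15}·(+1)^3·(-1)^1 = +1.
|Ram(-54653, -710489)| = 4, even; anisotropic at {2, 41, 43, ∞}.

[2, 41, 43, inf]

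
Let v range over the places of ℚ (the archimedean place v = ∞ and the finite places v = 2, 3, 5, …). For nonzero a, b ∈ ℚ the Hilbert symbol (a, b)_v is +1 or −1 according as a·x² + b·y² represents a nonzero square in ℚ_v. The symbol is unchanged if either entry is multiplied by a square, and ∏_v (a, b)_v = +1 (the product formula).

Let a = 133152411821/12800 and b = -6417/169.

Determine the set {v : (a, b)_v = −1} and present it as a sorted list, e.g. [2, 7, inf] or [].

Mod squares: a ≡ 328042, b ≡ -713. Check v ∈ {∞, 2, 3, 5, 11, 13, 17, 23, 31, 37, 53}.
v=∞: 328042 > 0 and -713 < 0  ⇒  (a,b)_∞ = +1.
v=23: a=23^0·(≡3), b=23^1·(≡14) mod 23; (3|23)=+1, (14|23)=-1; (−1)^{0·1·11}·(+1)^1·(-1)^0 = +1.
v=5: a=5^-2·(≡3), b=5^0·(≡2) mod 5; (3|5)=-1, (2|5)=-1; (−1)^{-2·0·2}·(-1)^0·(-1)^-2 = +1.
v=37: a=37^1·(≡18), b=37^0·(≡1) mod 37; (18|37)=-1, (1|37)=+1; (−1)^{1·0·18}·(-1)^0·(+1)^1 = +1.
v=17: a=17^2·(≡14), b=17^0·(≡8) mod 17; (14|17)=-1, (8|17)=+1; (−1)^{2·0·8}·(-1)^0·(+1)^2 = +1.
v=3: a=3^0·(≡1), b=3^2·(≡1) mod 3; (1|3)=+1, (1|3)=+1; (−1)^{0·2·1}·(+1)^2·(+1)^0 = +1.
v=11: a=11^1·(≡4), b=11^0·(≡10) mod 11; (4|11)=+1, (10|11)=-1; (−1)^{1·0·5}·(+1)^0·(-1)^1 = -1.
v=53: a=53^2·(≡17), b=53^0·(≡42) mod 53; (17|53)=+1, (42|53)=+1; (−1)^{2·0·26}·(+1)^0·(+1)^2 = +1.
v=13: a=13^1·(≡1), b=13^-2·(≡5) mod 13; (1|13)=+1, (5|13)=-1; (−1)^{1·-2·6}·(+1)^-2·(-1)^1 = -1.
v=31: a=31^1·(≡3), b=31^1·(≡14) mod 31; (3|31)=-1, (14|31)=+1; (−1)^{1·1·15}·(-1)^1·(+1)^1 = +1.
v=2: v_2(a)=-9, v_2(b)=0; units ≡ 5, 7 (mod 8); ε·ε+αω+βω = 0·1+-9·0+0·1 ≡ 0  ⇒  (a,b)_2 = +1.
|Ram(328042, -713)| = 2, even; anisotropic at {11, 13}.

[11, 13]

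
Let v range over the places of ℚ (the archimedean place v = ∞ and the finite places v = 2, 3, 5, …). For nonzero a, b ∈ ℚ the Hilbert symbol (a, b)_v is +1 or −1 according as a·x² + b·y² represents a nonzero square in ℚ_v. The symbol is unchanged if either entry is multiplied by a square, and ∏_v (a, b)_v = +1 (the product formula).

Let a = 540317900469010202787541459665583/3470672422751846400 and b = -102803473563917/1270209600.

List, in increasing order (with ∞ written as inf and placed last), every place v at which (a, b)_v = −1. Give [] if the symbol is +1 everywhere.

[2, 7]

(a, b) ≡ (7, -6293) mod (ℚ^×)²; places V = {2, 3, 5, 7, 11, 19, 29, 31, ∞}.
(a,b)_11: α=-6, u≡8; β=-2, v≡2 (mod 11); (8|11)=-1, (2|11)=-1; sign (−1)^0·-1^-2·-1^-6 = +1.
(a,b)_7: α=11, u≡2; β=3, v≡4 (mod 7); (2|7)=+1, (4|7)=+1; sign (−1)^1·+1^3·+1^11 = -1.
(a,b)_29: α=0, u≡22; β=1, v≡21 (mod 29); (22|29)=+1, (21|29)=-1; sign (−1)^0·+1^1·-1^0 = +1.
(a,b)_19: α=2, u≡11; β=2, v≡14 (mod 19); (11|19)=+1, (14|19)=-1; sign (−1)^0·+1^2·-1^2 = +1.
(a,b)_5: α=-2, u≡3; β=-2, v≡2 (mod 5); (3|5)=-1, (2|5)=-1; sign (−1)^0·-1^-2·-1^-2 = +1.
(a,b)_∞: sgn(7)=+, sgn(-6293)=−, so +1.
(a,b)_2: α=-14, β=-6; u≡7, v≡3 (mod 8); ε(u)ε(v)=1·1, αω(v)=-14·1, βω(u)=-6·0; sum ≡ 1  ⇒  -1.
(a,b)_31: α=14, u≡7; β=5, v≡7 (mod 31); (7|31)=+1, (7|31)=+1; sign (−1)^0·+1^5·+1^14 = +1.
(a,b)_3: α=-14, u≡1; β=-8, v≡1 (mod 3); (1|3)=+1, (1|3)=+1; sign (−1)^0·+1^-8·+1^-14 = +1.
Ram(7, -6293) = {2, 7}; no ℚ_2-point on the conic.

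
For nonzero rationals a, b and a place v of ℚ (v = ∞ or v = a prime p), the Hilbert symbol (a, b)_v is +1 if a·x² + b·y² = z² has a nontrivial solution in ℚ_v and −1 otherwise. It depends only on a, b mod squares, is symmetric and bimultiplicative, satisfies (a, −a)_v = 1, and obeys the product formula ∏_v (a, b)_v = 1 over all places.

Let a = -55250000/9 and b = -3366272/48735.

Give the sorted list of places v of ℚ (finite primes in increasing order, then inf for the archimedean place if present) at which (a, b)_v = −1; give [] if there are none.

Mod squares: a ≡ -221, b ≡ -2730. Check v ∈ {∞, 2, 3, 5, 7, 13, 17, 19}.
v=19: a=19^0·(≡9), b=19^-2·(≡17) mod 19; (9|19)=+1, (17|19)=+1; (−1)^{0·-2·9}·(+1)^-2·(+1)^0 = +1.
v=17: a=17^1·(≡1), b=17^2·(≡5) mod 17; (1|17)=+1, (5|17)=-1; (−1)^{1·2·8}·(+1)^2·(-1)^1 = -1.
v=2: v_2(a)=4, v_2(b)=7; units ≡ 3, 3 (mod 8); ε·ε+αω+βω = 1·1+4·1+7·1 ≡ 0  ⇒  (a,b)_2 = +1.
v=5: a=5^6·(≡1), b=5^-1·(≡4) mod 5; (1|5)=+1, (4|5)=+1; (−1)^{6·-1·2}·(+1)^-1·(+1)^6 = +1.
v=13: a=13^1·(≡10), b=13^1·(≡5) mod 13; (10|13)=+1, (5|13)=-1; (−1)^{1·1·6}·(+1)^1·(-1)^1 = -1.
v=∞: -221 < 0 and -2730 < 0  ⇒  (a,b)_∞ = -1.
v=3: a=3^-2·(≡1), b=3^-3·(≡2) mod 3; (1|3)=+1, (2|3)=-1; (−1)^{-2·-3·1}·(+1)^-3·(-1)^-2 = +1.
v=7: a=7^0·(≡3), b=7^1·(≡4) mod 7; (3|7)=-1, (4|7)=+1; (−1)^{0·1·3}·(-1)^1·(+1)^0 = -1.
Ram(-221, -2730) = {7, 13, 17, ∞}; no ℚ_7-point on the conic.

[7, 13, 17, inf]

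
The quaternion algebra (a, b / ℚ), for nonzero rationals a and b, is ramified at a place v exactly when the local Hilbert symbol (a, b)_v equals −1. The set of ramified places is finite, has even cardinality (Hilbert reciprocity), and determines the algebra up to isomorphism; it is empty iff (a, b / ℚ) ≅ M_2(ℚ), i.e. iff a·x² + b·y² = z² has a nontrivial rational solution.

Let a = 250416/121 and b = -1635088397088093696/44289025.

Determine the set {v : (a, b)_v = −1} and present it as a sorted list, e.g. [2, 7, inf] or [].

(a, b) ≡ (1739, -59126) mod (ℚ^×)²; places V = {2, 3, 5, 7, 11, 17, 37, 47, ∞}.
(a,b)_7: α=0, u≡6; β=2, v≡6 (mod 7); (6|7)=-1, (6|7)=-1; sign (−1)^0·-1^2·-1^0 = +1.
(a,b)_5: α=0, u≡1; β=-2, v≡4 (mod 5); (1|5)=+1, (4|5)=+1; sign (−1)^0·+1^-2·+1^0 = +1.
(a,b)_37: α=1, u≡33; β=3, v≡12 (mod 37); (33|37)=+1, (12|37)=+1; sign (−1)^0·+1^3·+1^1 = +1.
(a,b)_11: α=-2, u≡1; β=-6, v≡7 (mod 11); (1|11)=+1, (7|11)=-1; sign (−1)^0·+1^-6·-1^-2 = +1.
(a,b)_2: α=4, β=9; u≡3, v≡5 (mod 8); ε(u)ε(v)=1·0, αω(v)=4·1, βω(u)=9·1; sum ≡ 1  ⇒  -1.
(a,b)_47: α=1, u≡25; β=3, v≡11 (mod 47); (25|47)=+1, (11|47)=-1; sign (−1)^1·+1^3·-1^1 = +1.
(a,b)_3: α=2, u≡2; β=6, v≡1 (mod 3); (2|3)=-1, (1|3)=+1; sign (−1)^0·-1^6·+1^2 = +1.
(a,b)_17: α=0, u≡3; β=1, v≡12 (mod 17); (3|17)=-1, (12|17)=-1; sign (−1)^0·-1^1·-1^0 = -1.
(a,b)_∞: sgn(1739)=+, sgn(-59126)=−, so +1.
(1739, -59126 / ℚ) ramifies at {2, 17}: a division algebra.

[2, 17]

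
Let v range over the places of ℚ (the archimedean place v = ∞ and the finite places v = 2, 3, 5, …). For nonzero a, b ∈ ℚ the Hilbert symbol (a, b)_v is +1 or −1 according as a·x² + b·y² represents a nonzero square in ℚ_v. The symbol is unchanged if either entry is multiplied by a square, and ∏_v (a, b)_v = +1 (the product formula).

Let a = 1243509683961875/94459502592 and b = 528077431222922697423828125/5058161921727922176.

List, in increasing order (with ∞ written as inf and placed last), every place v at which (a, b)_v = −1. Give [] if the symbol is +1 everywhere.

[2, 3, 5, 7]

Mod squares: a ≡ 462, b ≡ 5. Check v ∈ {∞, 2, 3, 5, 7, 11, 13, 19, 23, 41}.
v=7: a=7^-1·(≡6), b=7^0·(≡3) mod 7; (6|7)=-1, (3|7)=-1; (−1)^{-1·0·3}·(-1)^0·(-1)^-1 = -1.
v=2: v_2(a)=-13, v_2(b)=-24; units ≡ 7, 5 (mod 8); ε·ε+αω+βω = 1·0+-13·1+-24·0 ≡ 1  ⇒  (a,b)_2 = -1.
v=41: a=41^4·(≡12), b=41^8·(≡16) mod 41; (12|41)=-1, (16|41)=+1; (−1)^{4·8·20}·(-1)^8·(+1)^4 = +1.
v=5: a=5^4·(≡2), b=5^9·(≡1) mod 5; (2|5)=-1, (1|5)=+1; (−1)^{4·9·2}·(-1)^9·(+1)^4 = -1.
v=13: a=13^-2·(≡7), b=13^-4·(≡7) mod 13; (7|13)=-1, (7|13)=-1; (−1)^{-2·-4·6}·(-1)^-4·(-1)^-2 = +1.
v=3: a=3^-3·(≡1), b=3^-4·(≡2) mod 3; (1|3)=+1, (2|3)=-1; (−1)^{-3·-4·1}·(+1)^-4·(-1)^-3 = -1.
v=19: a=19^-2·(≡5), b=19^-4·(≡16) mod 19; (5|19)=+1, (16|19)=+1; (−1)^{-2·-4·9}·(+1)^-4·(+1)^-2 = +1.
v=∞: 462 > 0 and 5 > 0  ⇒  (a,b)_∞ = +1.
v=23: a=23^2·(≡3), b=23^4·(≡20) mod 23; (3|23)=+1, (20|23)=-1; (−1)^{2·4·11}·(+1)^4·(-1)^2 = +1.
v=11: a=11^3·(≡9), b=11^2·(≡3) mod 11; (9|11)=+1, (3|11)=+1; (−1)^{3·2·5}·(+1)^2·(+1)^3 = +1.
Ram(462, 5) = {2, 3, 5, 7}; no ℚ_2-point on the conic.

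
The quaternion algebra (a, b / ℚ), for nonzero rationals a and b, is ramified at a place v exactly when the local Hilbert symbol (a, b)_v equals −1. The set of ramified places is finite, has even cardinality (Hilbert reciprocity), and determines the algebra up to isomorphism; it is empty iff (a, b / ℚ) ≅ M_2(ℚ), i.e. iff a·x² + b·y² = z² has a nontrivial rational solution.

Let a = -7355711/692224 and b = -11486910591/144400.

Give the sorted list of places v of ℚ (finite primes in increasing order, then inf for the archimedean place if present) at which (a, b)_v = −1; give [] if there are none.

[37, 41, 53, inf]

(a, b) ≡ (-60791, -15757079) mod (ℚ^×)²; places V = {2, 3, 5, 11, 13, 17, 19, 31, 37, 41, 47, 53, ∞}.
(a,b)_41: α=0, u≡34; β=1, v≡6 (mod 41); (34|41)=-1, (6|41)=-1; sign (−1)^0·-1^1·-1^0 = -1.
(a,b)_11: α=2, u≡10; β=0, v≡3 (mod 11); (10|11)=-1, (3|11)=+1; sign (−1)^0·-1^0·+1^2 = +1.
(a,b)_31: α=1, u≡27; β=0, v≡1 (mod 31); (27|31)=-1, (1|31)=+1; sign (−1)^0·-1^0·+1^1 = +1.
(a,b)_19: α=0, u≡17; β=-2, v≡7 (mod 19); (17|19)=+1, (7|19)=+1; sign (−1)^0·+1^-2·+1^0 = +1.
(a,b)_17: α=0, u≡2; β=1, v≡13 (mod 17); (2|17)=+1, (13|17)=+1; sign (−1)^0·+1^1·+1^0 = +1.
(a,b)_3: α=0, u≡1; β=6, v≡1 (mod 3); (1|3)=+1, (1|3)=+1; sign (−1)^0·+1^6·+1^0 = +1.
(a,b)_5: α=0, u≡1; β=-2, v≡4 (mod 5); (1|5)=+1, (4|5)=+1; sign (−1)^0·+1^-2·+1^0 = +1.
(a,b)_47: α=0, u≡3; β=1, v≡38 (mod 47); (3|47)=+1, (38|47)=-1; sign (−1)^0·+1^1·-1^0 = +1.
(a,b)_2: α=-12, β=-4; u≡1, v≡1 (mod 8); ε(u)ε(v)=0·0, αω(v)=-12·0, βω(u)=-4·0; sum ≡ 0  ⇒  +1.
(a,b)_∞: sgn(-60791)=−, sgn(-15757079)=−, so -1.
(a,b)_37: α=1, u≡29; β=1, v≡3 (mod 37); (29|37)=-1, (3|37)=+1; sign (−1)^0·-1^1·+1^1 = -1.
(a,b)_13: α=-2, u≡1; β=1, v≡7 (mod 13); (1|13)=+1, (7|13)=-1; sign (−1)^0·+1^1·-1^-2 = +1.
(a,b)_53: α=1, u≡39; β=0, v≡32 (mod 53); (39|53)=-1, (32|53)=-1; sign (−1)^0·-1^0·-1^1 = -1.
(-60791, -15757079 / ℚ) ramifies at {37, 41, 53, ∞}: a division algebra.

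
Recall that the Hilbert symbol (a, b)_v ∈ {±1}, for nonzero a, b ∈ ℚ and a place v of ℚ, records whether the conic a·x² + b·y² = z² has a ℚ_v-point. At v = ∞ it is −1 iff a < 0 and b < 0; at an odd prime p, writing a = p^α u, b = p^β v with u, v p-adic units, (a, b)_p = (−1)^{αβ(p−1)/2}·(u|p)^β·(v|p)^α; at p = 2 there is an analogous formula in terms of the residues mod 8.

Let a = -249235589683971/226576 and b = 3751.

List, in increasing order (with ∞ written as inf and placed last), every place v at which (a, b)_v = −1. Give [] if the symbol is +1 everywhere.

(a, b) ≡ (-11, 31) mod (ℚ^×)²; places V = {2, 3, 7, 11, 17, 31, 47, ∞}.
(a,b)_31: α=2, u≡8; β=1, v≡28 (mod 31); (8|31)=+1, (28|31)=+1; sign (−1)^0·+1^1·+1^2 = +1.
(a,b)_∞: sgn(-11)=−, sgn(31)=+, so +1.
(a,b)_17: α=-2, u≡12; β=0, v≡11 (mod 17); (12|17)=-1, (11|17)=-1; sign (−1)^0·-1^0·-1^-2 = +1.
(a,b)_3: α=6, u≡1; β=0, v≡1 (mod 3); (1|3)=+1, (1|3)=+1; sign (−1)^0·+1^0·+1^6 = +1.
(a,b)_11: α=5, u≡10; β=2, v≡9 (mod 11); (10|11)=-1, (9|11)=+1; sign (−1)^0·-1^2·+1^5 = +1.
(a,b)_47: α=2, u≡17; β=0, v≡38 (mod 47); (17|47)=+1, (38|47)=-1; sign (−1)^0·+1^0·-1^2 = +1.
(a,b)_2: α=-4, β=0; u≡5, v≡7 (mod 8); ε(u)ε(v)=0·1, αω(v)=-4·0, βω(u)=0·1; sum ≡ 0  ⇒  +1.
(a,b)_7: α=-2, u≡3; β=0, v≡6 (mod 7); (3|7)=-1, (6|7)=-1; sign (−1)^0·-1^0·-1^-2 = +1.
Every local symbol is +1, so the conic -11·x² + 31·y² = z² has ℚ_v-points for all v and hence a ℚ-point; (a, b / ℚ) ≅ M_2(ℚ).

[]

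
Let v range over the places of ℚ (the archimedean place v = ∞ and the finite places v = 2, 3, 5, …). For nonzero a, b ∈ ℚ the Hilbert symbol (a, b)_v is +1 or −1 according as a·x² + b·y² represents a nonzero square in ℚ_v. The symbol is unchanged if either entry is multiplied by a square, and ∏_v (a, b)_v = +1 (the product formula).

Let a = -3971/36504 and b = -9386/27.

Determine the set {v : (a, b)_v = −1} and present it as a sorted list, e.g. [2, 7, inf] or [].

[11, inf]

Mod squares: a ≡ -66, b ≡ -78. Check v ∈ {∞, 2, 3, 11, 13, 19}.
v=∞: -66 < 0 and -78 < 0  ⇒  (a,b)_∞ = -1.
v=11: a=11^1·(≡4), b=11^0·(≡6) mod 11; (4|11)=+1, (6|11)=-1; (−1)^{1·0·5}·(+1)^0·(-1)^1 = -1.
v=19: a=19^2·(≡13), b=19^2·(≡11) mod 19; (13|19)=-1, (11|19)=+1; (−1)^{2·2·9}·(-1)^2·(+1)^2 = +1.
v=2: v_2(a)=-3, v_2(b)=1; units ≡ 7, 1 (mod 8); ε·ε+αω+βω = 1·0+-3·0+1·0 ≡ 0  ⇒  (a,b)_2 = +1.
v=3: a=3^-3·(≡2), b=3^-3·(≡1) mod 3; (2|3)=-1, (1|3)=+1; (−1)^{-3·-3·1}·(-1)^-3·(+1)^-3 = +1.
v=13: a=13^-2·(≡9), b=13^1·(≡6) mod 13; (9|13)=+1, (6|13)=-1; (−1)^{-2·1·6}·(+1)^1·(-1)^-2 = +1.
(-66, -78 / ℚ) ramifies at {11, ∞}: a division algebra.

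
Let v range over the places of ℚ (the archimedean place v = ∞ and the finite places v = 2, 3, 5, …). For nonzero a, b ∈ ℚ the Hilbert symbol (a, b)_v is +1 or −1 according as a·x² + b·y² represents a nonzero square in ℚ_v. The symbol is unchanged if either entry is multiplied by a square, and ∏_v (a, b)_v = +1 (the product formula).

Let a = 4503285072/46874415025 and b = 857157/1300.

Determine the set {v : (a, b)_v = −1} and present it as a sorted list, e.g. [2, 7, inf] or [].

Mod squares: a ≡ 13, b ≡ 4641. Check v ∈ {∞, 2, 3, 5, 7, 11, 13, 17, 19, 43, 47, 53}.
v=53: a=53^-2·(≡36), b=53^0·(≡45) mod 53; (36|53)=+1, (45|53)=-1; (−1)^{-2·0·26}·(+1)^0·(-1)^-2 = +1.
v=43: a=43^-2·(≡21), b=43^0·(≡21) mod 43; (21|43)=+1, (21|43)=+1; (−1)^{-2·0·21}·(+1)^0·(+1)^-2 = +1.
v=3: a=3^4·(≡1), b=3^1·(≡2) mod 3; (1|3)=+1, (2|3)=-1; (−1)^{4·1·1}·(+1)^1·(-1)^4 = +1.
v=47: a=47^2·(≡26), b=47^0·(≡40) mod 47; (26|47)=-1, (40|47)=-1; (−1)^{2·0·23}·(-1)^0·(-1)^2 = +1.
v=17: a=17^0·(≡1), b=17^1·(≡2) mod 17; (1|17)=+1, (2|17)=+1; (−1)^{0·1·8}·(+1)^1·(+1)^0 = +1.
v=∞: 13 > 0 and 4641 > 0  ⇒  (a,b)_∞ = +1.
v=13: a=13^1·(≡9), b=13^-1·(≡6) mod 13; (9|13)=+1, (6|13)=-1; (−1)^{1·-1·6}·(+1)^-1·(-1)^1 = -1.
v=7: a=7^0·(≡5), b=7^5·(≡6) mod 7; (5|7)=-1, (6|7)=-1; (−1)^{0·5·3}·(-1)^5·(-1)^0 = -1.
v=11: a=11^2·(≡7), b=11^0·(≡2) mod 11; (7|11)=-1, (2|11)=-1; (−1)^{2·0·5}·(-1)^0·(-1)^2 = +1.
v=19: a=19^-2·(≡12), b=19^0·(≡6) mod 19; (12|19)=-1, (6|19)=+1; (−1)^{-2·0·9}·(-1)^0·(+1)^-2 = +1.
v=5: a=5^-2·(≡2), b=5^-2·(≡1) mod 5; (2|5)=-1, (1|5)=+1; (−1)^{-2·-2·2}·(-1)^-2·(+1)^-2 = +1.
v=2: v_2(a)=4, v_2(b)=-2; units ≡ 5, 1 (mod 8); ε·ε+αω+βω = 0·0+4·0+-2·1 ≡ 0  ⇒  (a,b)_2 = +1.
Ram(13, 4641) = {7, 13}; no ℚ_7-point on the conic.

[7, 13]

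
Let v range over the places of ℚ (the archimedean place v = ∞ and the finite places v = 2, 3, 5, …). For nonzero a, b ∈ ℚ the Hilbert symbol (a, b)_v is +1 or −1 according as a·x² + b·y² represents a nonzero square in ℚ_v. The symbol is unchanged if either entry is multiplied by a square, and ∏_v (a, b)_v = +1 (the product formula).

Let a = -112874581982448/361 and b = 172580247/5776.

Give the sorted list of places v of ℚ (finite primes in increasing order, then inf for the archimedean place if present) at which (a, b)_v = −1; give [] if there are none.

(a, b) ≡ (-143, 14007) mod (ℚ^×)²; places V = {2, 3, 7, 11, 13, 19, 23, 29, 37, ∞}.
(a,b)_7: α=0, u≡2; β=1, v≡6 (mod 7); (2|7)=+1, (6|7)=-1; sign (−1)^0·+1^1·-1^0 = +1.
(a,b)_2: α=4, β=-4; u≡1, v≡7 (mod 8); ε(u)ε(v)=0·1, αω(v)=4·0, βω(u)=-4·0; sum ≡ 0  ⇒  +1.
(a,b)_37: α=2, u≡20; β=2, v≡1 (mod 37); (20|37)=-1, (1|37)=+1; sign (−1)^0·-1^2·+1^2 = +1.
(a,b)_13: α=1, u≡6; β=0, v≡2 (mod 13); (6|13)=-1, (2|13)=-1; sign (−1)^0·-1^0·-1^1 = -1.
(a,b)_11: α=1, u≡5; β=0, v≡4 (mod 11); (5|11)=+1, (4|11)=+1; sign (−1)^0·+1^0·+1^1 = +1.
(a,b)_23: α=2, u≡1; β=1, v≡5 (mod 23); (1|23)=+1, (5|23)=-1; sign (−1)^0·+1^1·-1^2 = +1.
(a,b)_∞: sgn(-143)=−, sgn(14007)=+, so +1.
(a,b)_3: α=4, u≡1; β=3, v≡1 (mod 3); (1|3)=+1, (1|3)=+1; sign (−1)^0·+1^3·+1^4 = +1.
(a,b)_19: α=-2, u≡11; β=-2, v≡7 (mod 19); (11|19)=+1, (7|19)=+1; sign (−1)^0·+1^-2·+1^-2 = +1.
(a,b)_29: α=2, u≡11; β=1, v≡8 (mod 29); (11|29)=-1, (8|29)=-1; sign (−1)^0·-1^1·-1^2 = -1.
Ram(-143, 14007) = {13, 29}; no ℚ_13-point on the conic.

[13, 29]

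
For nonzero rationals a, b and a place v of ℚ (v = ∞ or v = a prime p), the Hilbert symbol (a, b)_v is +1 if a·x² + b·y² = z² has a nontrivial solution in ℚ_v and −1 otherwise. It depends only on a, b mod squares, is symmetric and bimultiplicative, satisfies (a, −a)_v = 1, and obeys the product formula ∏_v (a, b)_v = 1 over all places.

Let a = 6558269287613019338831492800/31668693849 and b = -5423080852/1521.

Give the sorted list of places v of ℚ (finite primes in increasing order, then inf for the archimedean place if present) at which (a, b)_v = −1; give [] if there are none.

Mod squares: a ≡ 52003, b ≡ -1612093. Check v ∈ {∞, 2, 3, 5, 7, 13, 17, 19, 23, 29, 31}.
v=3: a=3^-8·(≡1), b=3^-2·(≡2) mod 3; (1|3)=+1, (2|3)=-1; (−1)^{-8·-2·1}·(+1)^-2·(-1)^-8 = +1.
v=17: a=17^3·(≡8), b=17^1·(≡5) mod 17; (8|17)=+1, (5|17)=-1; (−1)^{3·1·8}·(+1)^1·(-1)^3 = -1.
v=2: v_2(a)=6, v_2(b)=2; units ≡ 3, 3 (mod 8); ε·ε+αω+βω = 1·1+6·1+2·1 ≡ 1  ⇒  (a,b)_2 = -1.
v=31: a=31^0·(≡7), b=31^1·(≡27) mod 31; (7|31)=+1, (27|31)=-1; (−1)^{0·1·15}·(+1)^1·(-1)^0 = +1.
v=29: a=29^6·(≡1), b=29^2·(≡3) mod 29; (1|29)=+1, (3|29)=-1; (−1)^{6·2·14}·(+1)^2·(-1)^6 = +1.
v=19: a=19^3·(≡1), b=19^1·(≡7) mod 19; (1|19)=+1, (7|19)=+1; (−1)^{3·1·9}·(+1)^1·(+1)^3 = -1.
v=5: a=5^2·(≡3), b=5^0·(≡3) mod 5; (3|5)=-1, (3|5)=-1; (−1)^{2·0·2}·(-1)^0·(-1)^2 = +1.
v=7: a=7^5·(≡2), b=7^1·(≡2) mod 7; (2|7)=+1, (2|7)=+1; (−1)^{5·1·3}·(+1)^1·(+1)^5 = -1.
v=∞: 52003 > 0 and -1612093 < 0  ⇒  (a,b)_∞ = +1.
v=13: a=13^-6·(≡4), b=13^-2·(≡5) mod 13; (4|13)=+1, (5|13)=-1; (−1)^{-6·-2·6}·(+1)^-2·(-1)^-6 = +1.
v=23: a=23^3·(≡20), b=23^1·(≡3) mod 23; (20|23)=-1, (3|23)=+1; (−1)^{3·1·11}·(-1)^1·(+1)^3 = +1.
|Ram(52003, -1612093)| = 4, even; anisotropic at {2, 7, 17, 19}.

[2, 7, 17, 19]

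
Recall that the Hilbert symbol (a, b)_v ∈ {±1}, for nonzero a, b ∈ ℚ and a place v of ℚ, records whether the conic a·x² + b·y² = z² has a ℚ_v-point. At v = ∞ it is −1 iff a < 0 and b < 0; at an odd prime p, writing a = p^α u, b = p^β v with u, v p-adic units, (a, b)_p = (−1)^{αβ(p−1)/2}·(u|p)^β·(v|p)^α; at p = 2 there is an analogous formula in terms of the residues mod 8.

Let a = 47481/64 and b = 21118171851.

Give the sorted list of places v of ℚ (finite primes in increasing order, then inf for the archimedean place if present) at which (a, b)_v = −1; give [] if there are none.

Mod squares: a ≡ 969, b ≡ 51. Check v ∈ {∞, 2, 3, 7, 17, 19}.
v=∞: 969 > 0 and 51 > 0  ⇒  (a,b)_∞ = +1.
v=7: a=7^2·(≡3), b=7^2·(≡1) mod 7; (3|7)=-1, (1|7)=+1; (−1)^{2·2·3}·(-1)^2·(+1)^2 = +1.
v=19: a=19^1·(≡15), b=19^2·(≡10) mod 19; (15|19)=-1, (10|19)=-1; (−1)^{1·2·9}·(-1)^2·(-1)^1 = -1.
v=2: v_2(a)=-6, v_2(b)=0; units ≡ 1, 3 (mod 8); ε·ε+αω+βω = 0·1+-6·1+0·0 ≡ 0  ⇒  (a,b)_2 = +1.
v=17: a=17^1·(≡3), b=17^3·(≡11) mod 17; (3|17)=-1, (11|17)=-1; (−1)^{1·3·8}·(-1)^3·(-1)^1 = +1.
v=3: a=3^1·(≡2), b=3^5·(≡2) mod 3; (2|3)=-1, (2|3)=-1; (−1)^{1·5·1}·(-1)^5·(-1)^1 = -1.
Ram(969, 51) = {3, 19}; no ℚ_3-point on the conic.

[3, 19]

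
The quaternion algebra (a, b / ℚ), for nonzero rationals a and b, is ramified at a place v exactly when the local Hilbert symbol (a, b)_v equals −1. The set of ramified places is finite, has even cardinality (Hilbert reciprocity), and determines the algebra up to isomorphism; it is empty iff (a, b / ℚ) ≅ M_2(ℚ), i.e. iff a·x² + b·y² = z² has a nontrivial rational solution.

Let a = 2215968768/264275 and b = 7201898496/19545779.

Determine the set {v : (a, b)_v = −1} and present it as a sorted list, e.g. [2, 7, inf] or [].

(a, b) ≡ (143, 11) mod (ℚ^×)²; places V = {2, 3, 5, 11, 13, 17, 31, 43, ∞}.
(a,b)_2: α=16, β=14; u≡7, v≡3 (mod 8); ε(u)ε(v)=1·1, αω(v)=16·1, βω(u)=14·0; sum ≡ 1  ⇒  -1.
(a,b)_∞: sgn(143)=+, sgn(11)=+, so +1.
(a,b)_3: α=2, u≡2; β=2, v≡2 (mod 3); (2|3)=-1, (2|3)=-1; sign (−1)^0·-1^2·-1^2 = +1.
(a,b)_31: α=-2, u≡4; β=-2, v≡24 (mod 31); (4|31)=+1, (24|31)=-1; sign (−1)^0·+1^-2·-1^-2 = +1.
(a,b)_17: α=2, u≡10; β=2, v≡3 (mod 17); (10|17)=-1, (3|17)=-1; sign (−1)^0·-1^2·-1^2 = +1.
(a,b)_43: α=0, u≡23; β=-2, v≡9 (mod 43); (23|43)=+1, (9|43)=+1; sign (−1)^0·+1^-2·+1^0 = +1.
(a,b)_5: α=-2, u≡3; β=0, v≡4 (mod 5); (3|5)=-1, (4|5)=+1; sign (−1)^0·-1^0·+1^-2 = +1.
(a,b)_11: α=-1, u≡2; β=-1, v≡3 (mod 11); (2|11)=-1, (3|11)=+1; sign (−1)^1·-1^-1·+1^-1 = +1.
(a,b)_13: α=1, u≡5; β=2, v≡5 (mod 13); (5|13)=-1, (5|13)=-1; sign (−1)^0·-1^2·-1^1 = -1.
Ram(143, 11) = {2, 13}; no ℚ_2-point on the conic.

[2, 13]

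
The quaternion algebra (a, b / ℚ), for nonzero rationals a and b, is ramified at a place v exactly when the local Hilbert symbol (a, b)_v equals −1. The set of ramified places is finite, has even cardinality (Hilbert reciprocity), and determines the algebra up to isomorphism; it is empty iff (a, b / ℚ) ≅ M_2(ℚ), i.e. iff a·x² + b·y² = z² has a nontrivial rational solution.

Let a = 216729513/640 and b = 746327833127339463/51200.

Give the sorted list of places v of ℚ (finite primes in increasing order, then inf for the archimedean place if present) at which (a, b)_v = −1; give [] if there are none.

(a, b) ≡ (2730, 286) mod (ℚ^×)²; places V = {2, 3, 5, 7, 11, 13, ∞}.
(a,b)_3: α=9, u≡1; β=16, v≡1 (mod 3); (1|3)=+1, (1|3)=+1; sign (−1)^0·+1^16·+1^9 = +1.
(a,b)_∞: sgn(2730)=+, sgn(286)=+, so +1.
(a,b)_13: α=1, u≡5; β=3, v≡9 (mod 13); (5|13)=-1, (9|13)=+1; sign (−1)^0·-1^3·+1^1 = -1.
(a,b)_7: α=1, u≡3; β=2, v≡3 (mod 7); (3|7)=-1, (3|7)=-1; sign (−1)^0·-1^2·-1^1 = -1.
(a,b)_2: α=-7, β=-11; u≡5, v≡7 (mod 8); ε(u)ε(v)=0·1, αω(v)=-7·0, βω(u)=-11·1; sum ≡ 1  ⇒  -1.
(a,b)_5: α=-1, u≡1; β=-2, v≡1 (mod 5); (1|5)=+1, (1|5)=+1; sign (−1)^0·+1^-2·+1^-1 = +1.
(a,b)_11: α=2, u≡6; β=5, v≡9 (mod 11); (6|11)=-1, (9|11)=+1; sign (−1)^0·-1^5·+1^2 = -1.
Ram(2730, 286) = {2, 7, 11, 13}; no ℚ_2-point on the conic.

[2, 7, 11, 13]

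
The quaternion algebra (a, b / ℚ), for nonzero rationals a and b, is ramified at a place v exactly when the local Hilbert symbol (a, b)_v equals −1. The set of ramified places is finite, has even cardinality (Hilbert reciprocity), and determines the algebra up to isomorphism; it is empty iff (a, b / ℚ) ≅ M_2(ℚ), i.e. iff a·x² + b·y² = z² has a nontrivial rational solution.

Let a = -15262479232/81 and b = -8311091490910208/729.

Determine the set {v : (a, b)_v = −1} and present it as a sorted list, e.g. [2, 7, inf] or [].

[17, inf]

(a, b) ≡ (-238, -143) mod (ℚ^×)²; places V = {2, 3, 7, 11, 13, 17, ∞}.
(a,b)_17: α=1, u≡12; β=2, v≡11 (mod 17); (12|17)=-1, (11|17)=-1; sign (−1)^0·-1^2·-1^1 = -1.
(a,b)_11: α=2, u≡4; β=3, v≡3 (mod 11); (4|11)=+1, (3|11)=+1; sign (−1)^0·+1^3·+1^2 = +1.
(a,b)_∞: sgn(-238)=−, sgn(-143)=−, so -1.
(a,b)_3: α=-4, u≡2; β=-6, v≡1 (mod 3); (2|3)=-1, (1|3)=+1; sign (−1)^0·-1^-6·+1^-4 = +1.
(a,b)_7: α=3, u≡4; β=4, v≡2 (mod 7); (4|7)=+1, (2|7)=+1; sign (−1)^0·+1^4·+1^3 = +1.
(a,b)_2: α=7, β=12; u≡1, v≡1 (mod 8); ε(u)ε(v)=0·0, αω(v)=7·0, βω(u)=12·0; sum ≡ 0  ⇒  +1.
(a,b)_13: α=2, u≡10; β=3, v≡8 (mod 13); (10|13)=+1, (8|13)=-1; sign (−1)^0·+1^3·-1^2 = +1.
Ram(-238, -143) = {17, ∞}; no ℚ_17-point on the conic.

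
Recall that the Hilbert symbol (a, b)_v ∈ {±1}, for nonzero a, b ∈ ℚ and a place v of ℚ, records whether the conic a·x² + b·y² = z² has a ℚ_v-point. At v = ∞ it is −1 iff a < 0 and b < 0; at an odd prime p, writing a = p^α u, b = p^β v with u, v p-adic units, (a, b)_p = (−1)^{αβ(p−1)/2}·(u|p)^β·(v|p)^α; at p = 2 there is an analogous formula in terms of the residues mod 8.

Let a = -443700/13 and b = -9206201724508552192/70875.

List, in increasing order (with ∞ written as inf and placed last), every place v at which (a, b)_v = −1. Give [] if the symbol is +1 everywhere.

(a, b) ≡ (-6409, -327845) mod (ℚ^×)²; places V = {2, 3, 5, 7, 11, 13, 17, 19, 29, 31, ∞}.
(a,b)_7: α=0, u≡5; β=-1, v≡4 (mod 7); (5|7)=-1, (4|7)=+1; sign (−1)^0·-1^-1·+1^0 = -1.
(a,b)_17: α=1, u≡14; β=3, v≡3 (mod 17); (14|17)=-1, (3|17)=-1; sign (−1)^0·-1^3·-1^1 = +1.
(a,b)_3: α=2, u≡2; β=-4, v≡1 (mod 3); (2|3)=-1, (1|3)=+1; sign (−1)^0·-1^-4·+1^2 = +1.
(a,b)_∞: sgn(-6409)=−, sgn(-327845)=−, so -1.
(a,b)_2: α=2, β=10; u≡7, v≡3 (mod 8); ε(u)ε(v)=1·1, αω(v)=2·1, βω(u)=10·0; sum ≡ 1  ⇒  -1.
(a,b)_31: α=0, u≡5; β=2, v≡22 (mod 31); (5|31)=+1, (22|31)=-1; sign (−1)^0·+1^2·-1^0 = +1.
(a,b)_11: α=0, u≡9; β=2, v≡7 (mod 11); (9|11)=+1, (7|11)=-1; sign (−1)^0·+1^2·-1^0 = +1.
(a,b)_29: α=1, u≡21; β=1, v≡9 (mod 29); (21|29)=-1, (9|29)=+1; sign (−1)^0·-1^1·+1^1 = -1.
(a,b)_19: α=0, u≡2; β=1, v≡5 (mod 19); (2|19)=-1, (5|19)=+1; sign (−1)^0·-1^1·+1^0 = -1.
(a,b)_13: α=-1, u≡3; β=4, v≡5 (mod 13); (3|13)=+1, (5|13)=-1; sign (−1)^0·+1^4·-1^-1 = -1.
(a,b)_5: α=2, u≡4; β=-3, v≡4 (mod 5); (4|5)=+1, (4|5)=+1; sign (−1)^0·+1^-3·+1^2 = +1.
|Ram(-6409, -327845)| = 6, even; anisotropic at {2, 7, 13, 19, 29, ∞}.

[2, 7, 13, 19, 29, inf]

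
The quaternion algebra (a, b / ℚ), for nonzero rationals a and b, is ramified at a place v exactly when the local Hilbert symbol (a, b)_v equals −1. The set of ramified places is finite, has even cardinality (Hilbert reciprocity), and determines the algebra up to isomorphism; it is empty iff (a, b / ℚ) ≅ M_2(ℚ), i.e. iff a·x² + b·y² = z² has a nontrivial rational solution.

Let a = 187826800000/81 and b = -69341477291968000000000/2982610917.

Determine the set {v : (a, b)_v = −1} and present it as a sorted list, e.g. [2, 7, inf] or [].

(a, b) ≡ (70, -910) mod (ℚ^×)²; places V = {2, 3, 5, 7, 11, 13, 17, 31, 37, ∞}.
(a,b)_5: α=5, u≡1; β=9, v≡2 (mod 5); (1|5)=+1, (2|5)=-1; sign (−1)^0·+1^9·-1^5 = -1.
(a,b)_∞: sgn(70)=+, sgn(-910)=−, so +1.
(a,b)_3: α=-4, u≡1; β=-8, v≡2 (mod 3); (1|3)=+1, (2|3)=-1; sign (−1)^0·+1^-8·-1^-4 = +1.
(a,b)_11: α=0, u≡1; β=-2, v≡3 (mod 11); (1|11)=+1, (3|11)=+1; sign (−1)^0·+1^-2·+1^0 = +1.
(a,b)_37: α=2, u≡27; β=2, v≡31 (mod 37); (27|37)=+1, (31|37)=-1; sign (−1)^0·+1^2·-1^2 = +1.
(a,b)_31: α=0, u≡20; β=2, v≡9 (mod 31); (20|31)=+1, (9|31)=+1; sign (−1)^0·+1^2·+1^0 = +1.
(a,b)_2: α=7, β=15; u≡3, v≡1 (mod 8); ε(u)ε(v)=1·0, αω(v)=7·0, βω(u)=15·1; sum ≡ 1  ⇒  -1.
(a,b)_7: α=3, u≡6; β=7, v≡6 (mod 7); (6|7)=-1, (6|7)=-1; sign (−1)^1·-1^7·-1^3 = -1.
(a,b)_13: α=0, u≡7; β=-1, v≡6 (mod 13); (7|13)=-1, (6|13)=-1; sign (−1)^0·-1^-1·-1^0 = -1.
(a,b)_17: α=0, u≡8; β=-2, v≡2 (mod 17); (8|17)=+1, (2|17)=+1; sign (−1)^0·+1^-2·+1^0 = +1.
(70, -910 / ℚ) ramifies at {2, 5, 7, 13}: a division algebra.

[2, 5, 7, 13]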